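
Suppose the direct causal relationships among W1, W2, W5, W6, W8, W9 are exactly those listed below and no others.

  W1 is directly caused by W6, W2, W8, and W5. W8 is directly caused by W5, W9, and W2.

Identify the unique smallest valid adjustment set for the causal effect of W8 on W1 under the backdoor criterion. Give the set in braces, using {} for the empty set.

{W2, W5}

Variables eligible for adjustment (non-descendants of W8, excluding W8 and W1): {W2, W5, W6, W9}.
Backdoor paths from W8 to W1:
  P1: W8 <- W5 -> W1
  P2: W8 <- W2 -> W1
The empty set is not sufficient: P1 (W8 <- W5 -> W1) has no collider blocking it and no conditioned non-collider, so it is open.
Try {W2, W5}:
  P1: blocked at fork node W5 ∈ conditioning set.
  P2: blocked at fork node W2 ∈ conditioning set.
{W2, W5} contains no descendant of W8 and blocks every backdoor path.
Every element of {W2, W5} is needed (dropping W2 leaves P2 open; dropping W5 leaves P1 open), so no proper subset is valid.
Among all size-2 subsets of the eligible variables, only {W2, W5} blocks every backdoor path, so it is the unique smallest valid adjustment set.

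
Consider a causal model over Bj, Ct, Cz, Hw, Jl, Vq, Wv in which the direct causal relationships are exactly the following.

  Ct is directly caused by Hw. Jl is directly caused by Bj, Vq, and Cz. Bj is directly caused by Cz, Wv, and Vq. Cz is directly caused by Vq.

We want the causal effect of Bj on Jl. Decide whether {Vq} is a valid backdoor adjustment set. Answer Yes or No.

No

Backdoor paths from Bj to Jl (paths whose first edge points into Bj):
  P1: Bj <- Vq -> Cz -> Jl
  P2: Bj <- Vq -> Jl
  P3: Bj <- Cz <- Vq -> Jl
  P4: Bj <- Cz -> Jl
Condition 1 (no descendant of Bj in the set): holds — descendants of Bj are {Jl}; none are in {Vq}.
Condition 2 (every backdoor path blocked by {Vq}):
  P1: blocked at fork node Vq ∈ conditioning set.
  P2: blocked at fork node Vq ∈ conditioning set.
  P3: blocked at fork node Vq ∈ conditioning set.
  P4: open — no interior node is in the conditioning set.
{Vq} does not satisfy the backdoor criterion.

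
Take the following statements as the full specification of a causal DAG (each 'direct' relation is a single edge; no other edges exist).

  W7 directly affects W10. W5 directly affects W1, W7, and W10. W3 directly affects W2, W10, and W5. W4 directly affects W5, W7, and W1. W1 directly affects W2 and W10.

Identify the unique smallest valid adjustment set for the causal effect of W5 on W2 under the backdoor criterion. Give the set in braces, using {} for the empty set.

Variables eligible for adjustment (non-descendants of W5, excluding W5 and W2): {W3, W4}.
Backdoor paths from W5 to W2:
  P1: W5 <- W3 -> W2
  P2: W5 <- W3 -> W10 <- W1 -> W2
  P3: W5 <- W3 -> W10 <- W7 <- W4 -> W1 -> W2
  P4: W5 <- W4 -> W1 -> W2
  P5: W5 <- W4 -> W1 -> W10 <- W3 -> W2
  P6: W5 <- W4 -> W7 -> W10 <- W3 -> W2
  P7: W5 <- W4 -> W7 -> W10 <- W1 -> W2
The empty set is not sufficient: P1 (W5 <- W3 -> W2) has no collider blocking it and no conditioned non-collider, so it is open.
Try {W3, W4}:
  P1: blocked at fork node W3 ∈ conditioning set.
  P2: blocked at fork node W3 ∈ conditioning set.
  P3: blocked at fork node W3 ∈ conditioning set.
  P4: blocked at fork node W4 ∈ conditioning set.
  P5: blocked at fork node W4 ∈ conditioning set.
  P6: blocked at fork node W4 ∈ conditioning set.
  P7: blocked at fork node W4 ∈ conditioning set.
{W3, W4} contains no descendant of W5 and blocks every backdoor path.
Every element of {W3, W4} is needed (dropping W3 leaves P1 open; dropping W4 leaves P4 open), so no proper subset is valid.
Among all size-2 subsets of the eligible variables, only {W3, W4} blocks every backdoor path, so it is the unique smallest valid adjustment set.

{W3, W4}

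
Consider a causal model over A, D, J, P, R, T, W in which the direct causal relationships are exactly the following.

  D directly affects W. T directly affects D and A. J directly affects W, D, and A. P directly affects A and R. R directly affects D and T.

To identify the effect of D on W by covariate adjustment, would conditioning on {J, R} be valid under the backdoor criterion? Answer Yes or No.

Backdoor paths from D to W (paths whose first edge points into D):
  P1: D <- J -> W
  P2: D <- R <- P -> A <- J -> W
  P3: D <- R -> T -> A <- J -> W
  P4: D <- T <- R <- P -> A <- J -> W
  P5: D <- T -> A <- J -> W
Condition 1 (no descendant of D in the set): holds — descendants of D are {W}; none are in {J, R}.
Condition 2 (every backdoor path blocked by {J, R}):
  P1: blocked at fork node J ∈ conditioning set.
  P2: blocked at chain node R ∈ conditioning set.
  P3: blocked at fork node R ∈ conditioning set.
  P4: blocked at chain node R ∈ conditioning set.
  P5: blocked at collider A (neither it nor any descendant is in the conditioning set).
{J, R} satisfies the backdoor criterion.

Yes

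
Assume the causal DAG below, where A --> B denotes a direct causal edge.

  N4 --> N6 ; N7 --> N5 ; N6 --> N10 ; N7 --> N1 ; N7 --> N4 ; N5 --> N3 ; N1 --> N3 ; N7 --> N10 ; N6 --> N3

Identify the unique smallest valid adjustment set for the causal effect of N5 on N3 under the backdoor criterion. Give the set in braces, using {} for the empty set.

Variables eligible for adjustment (non-descendants of N5, excluding N5 and N3): {N1, N10, N4, N6, N7}.
Backdoor paths from N5 to N3:
  P1: N5 <- N7 -> N4 -> N6 -> N3
  P2: N5 <- N7 -> N1 -> N3
  P3: N5 <- N7 -> N10 <- N6 -> N3
The empty set is not sufficient: P1 (N5 <- N7 -> N4 -> N6 -> N3) has no collider blocking it and no conditioned non-collider, so it is open.
Try {N7}:
  P1: blocked at fork node N7 ∈ conditioning set.
  P2: blocked at fork node N7 ∈ conditioning set.
  P3: blocked at fork node N7 ∈ conditioning set.
{N7} contains no descendant of N5 and blocks every backdoor path.
No other singleton works — e.g. {N4} leaves P2 open — so {N7} is the unique smallest valid adjustment set.

{N7}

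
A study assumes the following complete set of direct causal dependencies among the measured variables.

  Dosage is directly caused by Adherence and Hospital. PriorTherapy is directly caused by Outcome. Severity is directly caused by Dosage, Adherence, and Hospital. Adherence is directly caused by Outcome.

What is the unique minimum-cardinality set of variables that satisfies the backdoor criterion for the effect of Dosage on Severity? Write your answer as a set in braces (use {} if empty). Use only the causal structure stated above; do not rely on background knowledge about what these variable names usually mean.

Variables eligible for adjustment (non-descendants of Dosage, excluding Dosage and Severity): {Adherence, Hospital, Outcome, PriorTherapy}.
Backdoor paths from Dosage to Severity:
  P1: Dosage <- Hospital -> Severity
  P2: Dosage <- Adherence -> Severity
The empty set is not sufficient: P1 (Dosage <- Hospital -> Severity) has no collider blocking it and no conditioned non-collider, so it is open.
Try {Adherence, Hospital}:
  P1: blocked at fork node Hospital ∈ conditioning set.
  P2: blocked at fork node Adherence ∈ conditioning set.
{Adherence, Hospital} contains no descendant of Dosage and blocks every backdoor path.
Every element of {Adherence, Hospital} is needed (dropping Adherence leaves P2 open; dropping Hospital leaves P1 open), so no proper subset is valid.
Among all size-2 subsets of the eligible variables, only {Adherence, Hospital} blocks every backdoor path, so it is the unique smallest valid adjustment set.

{Adherence, Hospital}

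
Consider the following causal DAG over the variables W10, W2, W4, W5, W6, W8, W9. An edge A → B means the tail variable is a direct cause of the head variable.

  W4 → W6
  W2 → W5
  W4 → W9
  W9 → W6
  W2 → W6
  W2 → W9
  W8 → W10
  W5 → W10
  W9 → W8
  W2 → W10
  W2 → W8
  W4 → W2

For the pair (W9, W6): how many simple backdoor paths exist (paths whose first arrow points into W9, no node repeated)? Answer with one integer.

4

A backdoor path from W9 to W6 is any simple undirected path whose first edge points into W9 (i.e. leaves W9 via a parent).
Parents of W9: {W2, W4}.
Enumerating:
  P1: W9 <- W4 -> W2 -> W6
  P2: W9 <- W4 -> W6
  P3: W9 <- W2 <- W4 -> W6
  P4: W9 <- W2 -> W6
That exhausts the simple backdoor paths. Count: 4.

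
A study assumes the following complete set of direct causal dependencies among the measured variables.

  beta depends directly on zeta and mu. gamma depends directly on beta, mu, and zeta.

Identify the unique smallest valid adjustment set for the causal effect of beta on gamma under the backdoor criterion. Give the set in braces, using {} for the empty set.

Variables eligible for adjustment (non-descendants of beta, excluding beta and gamma): {mu, zeta}.
Backdoor paths from beta to gamma:
  P1: beta <- zeta -> gamma
  P2: beta <- mu -> gamma
The empty set is not sufficient: P1 (beta <- zeta -> gamma) has no collider blocking it and no conditioned non-collider, so it is open.
Try {mu, zeta}:
  P1: blocked at fork node zeta ∈ conditioning set.
  P2: blocked at fork node mu ∈ conditioning set.
{mu, zeta} contains no descendant of beta and blocks every backdoor path.
Every element of {mu, zeta} is needed (dropping mu leaves P2 open; dropping zeta leaves P1 open), so no proper subset is valid.
Among all size-2 subsets of the eligible variables, only {mu, zeta} blocks every backdoor path, so it is the unique smallest valid adjustment set.

{mu, zeta}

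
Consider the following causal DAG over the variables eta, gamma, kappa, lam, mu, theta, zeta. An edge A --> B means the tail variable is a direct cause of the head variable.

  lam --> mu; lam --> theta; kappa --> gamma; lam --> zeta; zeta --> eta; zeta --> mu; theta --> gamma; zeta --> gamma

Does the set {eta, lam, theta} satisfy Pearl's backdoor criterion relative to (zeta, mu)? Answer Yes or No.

No

Backdoor paths from zeta to mu (paths whose first edge points into zeta):
  P1: zeta <- lam -> mu
Condition 1 (no descendant of zeta in the set): FAILS — eta is a descendant of zeta.
Condition 2 (every backdoor path blocked by {eta, lam, theta}):
  P1: blocked at fork node lam ∈ conditioning set.
{eta, lam, theta} does not satisfy the backdoor criterion.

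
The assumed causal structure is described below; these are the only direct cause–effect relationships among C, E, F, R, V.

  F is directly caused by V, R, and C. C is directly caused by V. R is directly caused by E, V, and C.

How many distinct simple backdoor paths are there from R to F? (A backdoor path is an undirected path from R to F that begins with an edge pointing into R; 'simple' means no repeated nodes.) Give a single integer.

4

A backdoor path from R to F is any simple undirected path whose first edge points into R (i.e. leaves R via a parent).
Parents of R: {C, E, V}.
Enumerating:
  P1: R <- V -> C -> F
  P2: R <- V -> F
  P3: R <- C <- V -> F
  P4: R <- C -> F
That exhausts the simple backdoor paths. Count: 4.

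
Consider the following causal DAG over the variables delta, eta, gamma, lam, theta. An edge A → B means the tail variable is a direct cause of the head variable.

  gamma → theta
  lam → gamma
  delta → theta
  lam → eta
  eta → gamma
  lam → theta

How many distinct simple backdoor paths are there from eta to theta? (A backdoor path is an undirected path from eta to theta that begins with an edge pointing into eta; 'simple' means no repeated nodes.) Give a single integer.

2

A backdoor path from eta to theta is any simple undirected path whose first edge points into eta (i.e. leaves eta via a parent).
Parents of eta: {lam}.
Enumerating:
  P1: eta <- lam -> gamma -> theta
  P2: eta <- lam -> theta
That exhausts the simple backdoor paths. Count: 2.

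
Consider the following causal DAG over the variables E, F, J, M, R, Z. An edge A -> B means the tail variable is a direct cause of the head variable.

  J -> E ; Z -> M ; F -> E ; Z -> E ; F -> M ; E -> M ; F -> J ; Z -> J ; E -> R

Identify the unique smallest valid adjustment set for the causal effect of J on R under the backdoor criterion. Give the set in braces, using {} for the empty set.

Variables eligible for adjustment (non-descendants of J, excluding J and R): {F, Z}.
Backdoor paths from J to R:
  P1: J <- F -> E -> R
  P2: J <- F -> M <- Z -> E -> R
  P3: J <- F -> M <- E -> R
  P4: J <- Z -> E -> R
  P5: J <- Z -> M <- F -> E -> R
  P6: J <- Z -> M <- E -> R
The empty set is not sufficient: P1 (J <- F -> E -> R) has no collider blocking it and no conditioned non-collider, so it is open.
Try {F, Z}:
  P1: blocked at fork node F ∈ conditioning set.
  P2: blocked at fork node F ∈ conditioning set.
  P3: blocked at fork node F ∈ conditioning set.
  P4: blocked at fork node Z ∈ conditioning set.
  P5: blocked at fork node Z ∈ conditioning set.
  P6: blocked at fork node Z ∈ conditioning set.
{F, Z} contains no descendant of J and blocks every backdoor path.
Every element of {F, Z} is needed (dropping F leaves P1 open; dropping Z leaves P4 open), so no proper subset is valid.
Among all size-2 subsets of the eligible variables, only {F, Z} blocks every backdoor path, so it is the unique smallest valid adjustment set.

{F, Z}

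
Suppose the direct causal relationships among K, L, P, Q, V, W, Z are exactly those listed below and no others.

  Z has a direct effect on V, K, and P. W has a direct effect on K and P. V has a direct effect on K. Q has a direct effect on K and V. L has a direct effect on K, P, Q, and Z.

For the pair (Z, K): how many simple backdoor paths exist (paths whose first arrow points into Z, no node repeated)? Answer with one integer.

4

A backdoor path from Z to K is any simple undirected path whose first edge points into Z (i.e. leaves Z via a parent).
Parents of Z: {L}.
Enumerating:
  P1: Z <- L -> Q -> V -> K
  P2: Z <- L -> Q -> K
  P3: Z <- L -> P <- W -> K
  P4: Z <- L -> K
That exhausts the simple backdoor paths. Count: 4.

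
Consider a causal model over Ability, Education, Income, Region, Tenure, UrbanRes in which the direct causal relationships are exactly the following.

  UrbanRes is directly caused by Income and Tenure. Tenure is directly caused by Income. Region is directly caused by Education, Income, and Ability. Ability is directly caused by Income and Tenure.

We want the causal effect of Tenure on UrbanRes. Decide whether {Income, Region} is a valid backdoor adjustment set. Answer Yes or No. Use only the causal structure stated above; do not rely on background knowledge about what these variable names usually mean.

No

Backdoor paths from Tenure to UrbanRes (paths whose first edge points into Tenure):
  P1: Tenure <- Income -> UrbanRes
Condition 1 (no descendant of Tenure in the set): FAILS — Region is a descendant of Tenure.
Condition 2 (every backdoor path blocked by {Income, Region}):
  P1: blocked at fork node Income ∈ conditioning set.
{Income, Region} does not satisfy the backdoor criterion.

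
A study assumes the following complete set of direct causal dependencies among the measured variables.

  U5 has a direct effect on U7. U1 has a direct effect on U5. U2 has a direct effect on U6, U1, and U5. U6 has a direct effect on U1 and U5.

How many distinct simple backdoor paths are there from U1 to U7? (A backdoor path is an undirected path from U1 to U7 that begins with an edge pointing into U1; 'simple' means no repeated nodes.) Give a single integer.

4

A backdoor path from U1 to U7 is any simple undirected path whose first edge points into U1 (i.e. leaves U1 via a parent).
Parents of U1: {U2, U6}.
Enumerating:
  P1: U1 <- U2 -> U6 -> U5 -> U7
  P2: U1 <- U2 -> U5 -> U7
  P3: U1 <- U6 <- U2 -> U5 -> U7
  P4: U1 <- U6 -> U5 -> U7
That exhausts the simple backdoor paths. Count: 4.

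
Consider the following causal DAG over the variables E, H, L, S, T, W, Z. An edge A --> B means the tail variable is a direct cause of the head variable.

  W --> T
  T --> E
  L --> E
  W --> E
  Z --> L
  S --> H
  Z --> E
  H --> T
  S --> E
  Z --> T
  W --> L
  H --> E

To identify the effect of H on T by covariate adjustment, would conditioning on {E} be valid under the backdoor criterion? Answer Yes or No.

No

Backdoor paths from H to T (paths whose first edge points into H):
  P1: H <- S -> E <- W -> T
  P2: H <- S -> E <- W -> L <- Z -> T
  P3: H <- S -> E <- Z -> T
  P4: H <- S -> E <- Z -> L <- W -> T
  P5: H <- S -> E <- T
  P6: H <- S -> E <- L <- W -> T
  P7: H <- S -> E <- L <- Z -> T
Condition 1 (no descendant of H in the set): FAILS — E is a descendant of H.
Condition 2 (every backdoor path blocked by {E}):
  P1: open — collider(s) E are conditioned on (or have a conditioned descendant) and no non-collider on the path is in the set.
  P2: open — collider(s) E, L are conditioned on (or have a conditioned descendant) and no non-collider on the path is in the set.
  P3: open — collider(s) E are conditioned on (or have a conditioned descendant) and no non-collider on the path is in the set.
  P4: open — collider(s) E, L are conditioned on (or have a conditioned descendant) and no non-collider on the path is in the set.
  P5: open — collider(s) E are conditioned on (or have a conditioned descendant) and no non-collider on the path is in the set.
  P6: open — collider(s) E are conditioned on (or have a conditioned descendant) and no non-collider on the path is in the set.
  P7: open — collider(s) E are conditioned on (or have a conditioned descendant) and no non-collider on the path is in the set.
{E} does not satisfy the backdoor criterion.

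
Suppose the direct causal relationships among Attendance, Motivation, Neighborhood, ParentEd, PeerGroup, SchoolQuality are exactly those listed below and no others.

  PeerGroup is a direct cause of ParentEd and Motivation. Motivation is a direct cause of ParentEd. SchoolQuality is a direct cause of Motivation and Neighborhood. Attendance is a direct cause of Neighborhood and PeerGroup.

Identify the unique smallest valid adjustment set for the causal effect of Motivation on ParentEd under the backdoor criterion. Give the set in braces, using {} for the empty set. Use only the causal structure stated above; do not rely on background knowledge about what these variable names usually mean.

Variables eligible for adjustment (non-descendants of Motivation, excluding Motivation and ParentEd): {Attendance, Neighborhood, PeerGroup, SchoolQuality}.
Backdoor paths from Motivation to ParentEd:
  P1: Motivation <- SchoolQuality -> Neighborhood <- Attendance -> PeerGroup -> ParentEd
  P2: Motivation <- PeerGroup -> ParentEd
The empty set is not sufficient: P2 (Motivation <- PeerGroup -> ParentEd) has no collider blocking it and no conditioned non-collider, so it is open.
Try {PeerGroup}:
  P1: blocked at collider Neighborhood (neither it nor any descendant is in the conditioning set).
  P2: blocked at fork node PeerGroup ∈ conditioning set.
{PeerGroup} contains no descendant of Motivation and blocks every backdoor path.
No other singleton works — e.g. {Attendance} leaves P2 open — so {PeerGroup} is the unique smallest valid adjustment set.

{PeerGroup}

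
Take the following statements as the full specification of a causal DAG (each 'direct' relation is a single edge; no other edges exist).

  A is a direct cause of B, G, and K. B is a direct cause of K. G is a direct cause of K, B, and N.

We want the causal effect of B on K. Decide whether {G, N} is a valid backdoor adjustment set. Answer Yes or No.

Backdoor paths from B to K (paths whose first edge points into B):
  P1: B <- A -> G -> K
  P2: B <- A -> K
  P3: B <- G <- A -> K
  P4: B <- G -> K
Condition 1 (no descendant of B in the set): holds — descendants of B are {K}; none are in {G, N}.
Condition 2 (every backdoor path blocked by {G, N}):
  P1: blocked at chain node G ∈ conditioning set.
  P2: open — no interior node is in the conditioning set.
  P3: blocked at chain node G ∈ conditioning set.
  P4: blocked at fork node G ∈ conditioning set.
{G, N} does not satisfy the backdoor criterion.

No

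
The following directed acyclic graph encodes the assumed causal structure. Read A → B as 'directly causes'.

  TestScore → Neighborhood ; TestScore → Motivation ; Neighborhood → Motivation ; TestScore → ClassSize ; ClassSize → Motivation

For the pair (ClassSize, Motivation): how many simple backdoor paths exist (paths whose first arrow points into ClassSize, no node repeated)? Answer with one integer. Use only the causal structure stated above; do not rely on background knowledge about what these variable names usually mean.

A backdoor path from ClassSize to Motivation is any simple undirected path whose first edge points into ClassSize (i.e. leaves ClassSize via a parent).
Parents of ClassSize: {TestScore}.
Enumerating:
  P1: ClassSize <- TestScore -> Neighborhood -> Motivation
  P2: ClassSize <- TestScore -> Motivation
That exhausts the simple backdoor paths. Count: 2.

2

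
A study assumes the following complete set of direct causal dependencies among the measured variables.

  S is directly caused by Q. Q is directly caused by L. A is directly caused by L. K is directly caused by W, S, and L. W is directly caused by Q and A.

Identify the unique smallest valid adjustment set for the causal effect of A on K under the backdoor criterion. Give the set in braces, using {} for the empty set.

{L}

Variables eligible for adjustment (non-descendants of A, excluding A and K): {L, Q, S}.
Backdoor paths from A to K:
  P1: A <- L -> Q -> W -> K
  P2: A <- L -> Q -> S -> K
  P3: A <- L -> K
The empty set is not sufficient: P1 (A <- L -> Q -> W -> K) has no collider blocking it and no conditioned non-collider, so it is open.
Try {L}:
  P1: blocked at fork node L ∈ conditioning set.
  P2: blocked at fork node L ∈ conditioning set.
  P3: blocked at fork node L ∈ conditioning set.
{L} contains no descendant of A and blocks every backdoor path.
No other singleton works — e.g. {Q} leaves P3 open — so {L} is the unique smallest valid adjustment set.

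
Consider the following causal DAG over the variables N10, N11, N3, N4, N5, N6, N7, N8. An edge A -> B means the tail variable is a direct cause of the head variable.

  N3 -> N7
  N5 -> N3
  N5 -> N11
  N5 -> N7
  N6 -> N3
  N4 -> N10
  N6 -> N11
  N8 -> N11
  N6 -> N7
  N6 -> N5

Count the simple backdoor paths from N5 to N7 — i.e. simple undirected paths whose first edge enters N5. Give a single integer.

A backdoor path from N5 to N7 is any simple undirected path whose first edge points into N5 (i.e. leaves N5 via a parent).
Parents of N5: {N6}.
Enumerating:
  P1: N5 <- N6 -> N3 -> N7
  P2: N5 <- N6 -> N7
That exhausts the simple backdoor paths. Count: 2.

2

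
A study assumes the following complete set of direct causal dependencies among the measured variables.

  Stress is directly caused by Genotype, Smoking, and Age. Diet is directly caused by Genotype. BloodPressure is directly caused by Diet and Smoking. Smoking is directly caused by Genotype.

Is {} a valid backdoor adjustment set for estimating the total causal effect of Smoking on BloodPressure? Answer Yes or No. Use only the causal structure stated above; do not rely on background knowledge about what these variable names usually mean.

Backdoor paths from Smoking to BloodPressure (paths whose first edge points into Smoking):
  P1: Smoking <- Genotype -> Diet -> BloodPressure
Condition 1 (no descendant of Smoking in the set): holds — descendants of Smoking are {BloodPressure, Stress}; none are in {}.
Condition 2 (every backdoor path blocked by {}):
  P1: open — no interior node is in the conditioning set.
{} does not satisfy the backdoor criterion.

No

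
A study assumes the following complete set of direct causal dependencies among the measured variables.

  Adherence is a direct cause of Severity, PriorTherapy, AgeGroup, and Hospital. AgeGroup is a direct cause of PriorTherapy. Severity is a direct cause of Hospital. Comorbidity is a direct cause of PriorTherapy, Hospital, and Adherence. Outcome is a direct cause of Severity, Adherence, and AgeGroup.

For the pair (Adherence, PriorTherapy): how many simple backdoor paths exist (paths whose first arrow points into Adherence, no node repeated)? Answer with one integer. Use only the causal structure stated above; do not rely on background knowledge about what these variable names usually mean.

A backdoor path from Adherence to PriorTherapy is any simple undirected path whose first edge points into Adherence (i.e. leaves Adherence via a parent).
Parents of Adherence: {Comorbidity, Outcome}.
Enumerating:
  P1: Adherence <- Outcome -> AgeGroup -> PriorTherapy
  P2: Adherence <- Outcome -> Severity -> Hospital <- Comorbidity -> PriorTherapy
  P3: Adherence <- Comorbidity -> Hospital <- Severity <- Outcome -> AgeGroup -> PriorTherapy
  P4: Adherence <- Comorbidity -> PriorTherapy
That exhausts the simple backdoor paths. Count: 4.

4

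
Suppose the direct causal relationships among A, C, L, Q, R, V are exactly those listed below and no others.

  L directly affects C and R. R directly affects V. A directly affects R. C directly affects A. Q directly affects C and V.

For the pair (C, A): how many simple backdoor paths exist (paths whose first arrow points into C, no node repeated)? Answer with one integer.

2

A backdoor path from C to A is any simple undirected path whose first edge points into C (i.e. leaves C via a parent).
Parents of C: {L, Q}.
Enumerating:
  P1: C <- L -> R <- A
  P2: C <- Q -> V <- R <- A
That exhausts the simple backdoor paths. Count: 2.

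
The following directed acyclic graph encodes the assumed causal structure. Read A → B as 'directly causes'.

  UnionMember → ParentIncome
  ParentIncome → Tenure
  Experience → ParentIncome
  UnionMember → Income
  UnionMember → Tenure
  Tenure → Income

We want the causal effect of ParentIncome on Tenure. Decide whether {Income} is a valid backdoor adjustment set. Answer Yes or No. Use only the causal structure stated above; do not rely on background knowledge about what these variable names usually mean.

Backdoor paths from ParentIncome to Tenure (paths whose first edge points into ParentIncome):
  P1: ParentIncome <- UnionMember -> Tenure
  P2: ParentIncome <- UnionMember -> Income <- Tenure
Condition 1 (no descendant of ParentIncome in the set): FAILS — Income is a descendant of ParentIncome.
Condition 2 (every backdoor path blocked by {Income}):
  P1: open — no interior node is in the conditioning set.
  P2: open — collider(s) Income are conditioned on (or have a conditioned descendant) and no non-collider on the path is in the set.
{Income} does not satisfy the backdoor criterion.

No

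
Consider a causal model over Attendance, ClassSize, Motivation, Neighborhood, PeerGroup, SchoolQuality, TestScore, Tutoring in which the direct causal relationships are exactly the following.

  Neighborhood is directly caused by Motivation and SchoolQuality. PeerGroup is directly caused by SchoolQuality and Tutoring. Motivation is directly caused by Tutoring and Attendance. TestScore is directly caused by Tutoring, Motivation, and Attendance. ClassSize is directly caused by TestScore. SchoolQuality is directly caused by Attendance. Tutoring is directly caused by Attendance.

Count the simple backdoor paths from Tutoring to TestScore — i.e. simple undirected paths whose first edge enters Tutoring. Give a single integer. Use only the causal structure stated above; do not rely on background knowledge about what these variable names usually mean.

A backdoor path from Tutoring to TestScore is any simple undirected path whose first edge points into Tutoring (i.e. leaves Tutoring via a parent).
Parents of Tutoring: {Attendance}.
Enumerating:
  P1: Tutoring <- Attendance -> SchoolQuality -> Neighborhood <- Motivation -> TestScore
  P2: Tutoring <- Attendance -> Motivation -> TestScore
  P3: Tutoring <- Attendance -> TestScore
That exhausts the simple backdoor paths. Count: 3.

3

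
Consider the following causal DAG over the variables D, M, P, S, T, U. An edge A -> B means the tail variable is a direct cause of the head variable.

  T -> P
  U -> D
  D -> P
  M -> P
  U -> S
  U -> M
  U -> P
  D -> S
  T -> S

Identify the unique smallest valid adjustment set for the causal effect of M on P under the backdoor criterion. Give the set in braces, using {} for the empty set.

{U}

Variables eligible for adjustment (non-descendants of M, excluding M and P): {D, S, T, U}.
Backdoor paths from M to P:
  P1: M <- U -> D -> S <- T -> P
  P2: M <- U -> D -> P
  P3: M <- U -> S <- T -> P
  P4: M <- U -> S <- D -> P
  P5: M <- U -> P
The empty set is not sufficient: P2 (M <- U -> D -> P) has no collider blocking it and no conditioned non-collider, so it is open.
Try {U}:
  P1: blocked at fork node U ∈ conditioning set.
  P2: blocked at fork node U ∈ conditioning set.
  P3: blocked at fork node U ∈ conditioning set.
  P4: blocked at fork node U ∈ conditioning set.
  P5: blocked at fork node U ∈ conditioning set.
{U} contains no descendant of M and blocks every backdoor path.
No other singleton works — e.g. {T} leaves P2 open — so {U} is the unique smallest valid adjustment set.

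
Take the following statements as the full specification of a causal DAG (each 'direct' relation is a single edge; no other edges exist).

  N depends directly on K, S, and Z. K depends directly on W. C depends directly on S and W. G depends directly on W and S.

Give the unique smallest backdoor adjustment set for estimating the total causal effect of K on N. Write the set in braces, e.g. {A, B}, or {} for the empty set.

{}

Variables eligible for adjustment (non-descendants of K, excluding K and N): {C, G, S, W, Z}.
Backdoor paths from K to N:
  P1: K <- W -> C <- S -> N
  P2: K <- W -> G <- S -> N
Each backdoor path contains an unconditioned collider, so every path is already blocked with the empty conditioning set:
  P1: blocked at collider C (neither it nor any descendant is in the conditioning set).
  P2: blocked at collider G (neither it nor any descendant is in the conditioning set).
The empty set is therefore the unique smallest valid set.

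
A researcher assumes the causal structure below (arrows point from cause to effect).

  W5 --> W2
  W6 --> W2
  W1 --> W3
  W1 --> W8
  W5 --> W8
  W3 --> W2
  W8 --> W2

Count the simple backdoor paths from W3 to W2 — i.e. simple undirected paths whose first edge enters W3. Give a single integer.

2

A backdoor path from W3 to W2 is any simple undirected path whose first edge points into W3 (i.e. leaves W3 via a parent).
Parents of W3: {W1}.
Enumerating:
  P1: W3 <- W1 -> W8 <- W5 -> W2
  P2: W3 <- W1 -> W8 -> W2
That exhausts the simple backdoor paths. Count: 2.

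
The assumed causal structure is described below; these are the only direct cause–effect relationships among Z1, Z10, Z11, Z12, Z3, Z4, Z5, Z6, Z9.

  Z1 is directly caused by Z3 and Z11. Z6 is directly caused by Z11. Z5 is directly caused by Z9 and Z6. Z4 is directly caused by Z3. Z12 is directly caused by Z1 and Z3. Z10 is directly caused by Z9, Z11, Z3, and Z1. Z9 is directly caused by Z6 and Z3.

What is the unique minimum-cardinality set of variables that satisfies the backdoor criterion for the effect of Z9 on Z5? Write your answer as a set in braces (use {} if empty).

Variables eligible for adjustment (non-descendants of Z9, excluding Z9 and Z5): {Z1, Z11, Z12, Z3, Z4, Z6}.
Backdoor paths from Z9 to Z5:
  P1: Z9 <- Z3 -> Z1 <- Z11 -> Z6 -> Z5
  P2: Z9 <- Z3 -> Z1 -> Z10 <- Z11 -> Z6 -> Z5
  P3: Z9 <- Z3 -> Z10 <- Z11 -> Z6 -> Z5
  P4: Z9 <- Z3 -> Z10 <- Z1 <- Z11 -> Z6 -> Z5
  P5: Z9 <- Z3 -> Z12 <- Z1 <- Z11 -> Z6 -> Z5
  P6: Z9 <- Z3 -> Z12 <- Z1 -> Z10 <- Z11 -> Z6 -> Z5
  P7: Z9 <- Z6 -> Z5
The empty set is not sufficient: P7 (Z9 <- Z6 -> Z5) has no collider blocking it and no conditioned non-collider, so it is open.
Try {Z6}:
  P1: blocked at collider Z1 (neither it nor any descendant is in the conditioning set).
  P2: blocked at collider Z10 (neither it nor any descendant is in the conditioning set).
  P3: blocked at collider Z10 (neither it nor any descendant is in the conditioning set).
  P4: blocked at collider Z10 (neither it nor any descendant is in the conditioning set).
  P5: blocked at collider Z12 (neither it nor any descendant is in the conditioning set).
  P6: blocked at collider Z12 (neither it nor any descendant is in the conditioning set).
  P7: blocked at fork node Z6 ∈ conditioning set.
{Z6} contains no descendant of Z9 and blocks every backdoor path.
No other singleton works — e.g. {Z3} leaves P7 open — so {Z6} is the unique smallest valid adjustment set.

{Z6}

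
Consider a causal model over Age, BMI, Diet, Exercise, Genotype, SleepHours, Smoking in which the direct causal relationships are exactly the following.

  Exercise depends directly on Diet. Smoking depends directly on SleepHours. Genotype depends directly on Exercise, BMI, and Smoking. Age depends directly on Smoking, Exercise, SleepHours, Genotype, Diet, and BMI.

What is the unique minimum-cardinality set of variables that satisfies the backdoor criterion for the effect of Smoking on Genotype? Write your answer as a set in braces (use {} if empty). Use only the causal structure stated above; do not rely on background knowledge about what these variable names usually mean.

Variables eligible for adjustment (non-descendants of Smoking, excluding Smoking and Genotype): {BMI, Diet, Exercise, SleepHours}.
Backdoor paths from Smoking to Genotype:
  P1: Smoking <- SleepHours -> Age <- Diet -> Exercise -> Genotype
  P2: Smoking <- SleepHours -> Age <- BMI -> Genotype
  P3: Smoking <- SleepHours -> Age <- Exercise -> Genotype
  P4: Smoking <- SleepHours -> Age <- Genotype
Each backdoor path contains an unconditioned collider, so every path is already blocked with the empty conditioning set:
  P1: blocked at collider Age (neither it nor any descendant is in the conditioning set).
  P2: blocked at collider Age (neither it nor any descendant is in the conditioning set).
  P3: blocked at collider Age (neither it nor any descendant is in the conditioning set).
  P4: blocked at collider Age (neither it nor any descendant is in the conditioning set).
The empty set is therefore the unique smallest valid set.

{}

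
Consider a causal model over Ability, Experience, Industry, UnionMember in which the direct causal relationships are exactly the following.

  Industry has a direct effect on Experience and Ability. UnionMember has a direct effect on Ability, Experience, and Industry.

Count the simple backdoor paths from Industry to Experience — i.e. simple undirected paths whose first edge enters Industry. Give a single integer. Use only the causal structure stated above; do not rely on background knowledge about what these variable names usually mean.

A backdoor path from Industry to Experience is any simple undirected path whose first edge points into Industry (i.e. leaves Industry via a parent).
Parents of Industry: {UnionMember}.
Enumerating:
  P1: Industry <- UnionMember -> Experience
That exhausts the simple backdoor paths. Count: 1.

1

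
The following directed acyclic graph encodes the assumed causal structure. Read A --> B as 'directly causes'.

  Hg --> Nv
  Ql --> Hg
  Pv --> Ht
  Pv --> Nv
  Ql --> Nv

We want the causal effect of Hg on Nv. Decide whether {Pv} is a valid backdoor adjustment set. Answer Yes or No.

No

Backdoor paths from Hg to Nv (paths whose first edge points into Hg):
  P1: Hg <- Ql -> Nv
Condition 1 (no descendant of Hg in the set): holds — descendants of Hg are {Nv}; none are in {Pv}.
Condition 2 (every backdoor path blocked by {Pv}):
  P1: open — no interior node is in the conditioning set.
{Pv} does not satisfy the backdoor criterion.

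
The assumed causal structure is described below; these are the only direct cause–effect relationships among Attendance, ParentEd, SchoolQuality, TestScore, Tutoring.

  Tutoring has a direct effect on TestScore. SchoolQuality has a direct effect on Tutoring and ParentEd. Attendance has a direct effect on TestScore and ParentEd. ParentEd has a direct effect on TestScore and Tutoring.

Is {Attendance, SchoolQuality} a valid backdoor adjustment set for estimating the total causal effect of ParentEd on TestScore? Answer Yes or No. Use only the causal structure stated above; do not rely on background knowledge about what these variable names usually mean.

Yes

Backdoor paths from ParentEd to TestScore (paths whose first edge points into ParentEd):
  P1: ParentEd <- SchoolQuality -> Tutoring -> TestScore
  P2: ParentEd <- Attendance -> TestScore
Condition 1 (no descendant of ParentEd in the set): holds — descendants of ParentEd are {TestScore, Tutoring}; none are in {Attendance, SchoolQuality}.
Condition 2 (every backdoor path blocked by {Attendance, SchoolQuality}):
  P1: blocked at fork node SchoolQuality ∈ conditioning set.
  P2: blocked at fork node Attendance ∈ conditioning set.
{Attendance, SchoolQuality} satisfies the backdoor criterion.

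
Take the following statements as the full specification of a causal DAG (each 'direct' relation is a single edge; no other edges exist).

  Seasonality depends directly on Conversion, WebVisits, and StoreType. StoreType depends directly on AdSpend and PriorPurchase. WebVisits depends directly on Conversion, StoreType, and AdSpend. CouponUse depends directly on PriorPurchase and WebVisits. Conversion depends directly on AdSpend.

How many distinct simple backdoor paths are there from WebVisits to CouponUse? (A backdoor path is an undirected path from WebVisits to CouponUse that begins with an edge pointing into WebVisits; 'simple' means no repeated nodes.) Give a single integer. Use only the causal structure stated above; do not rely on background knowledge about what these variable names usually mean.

5

A backdoor path from WebVisits to CouponUse is any simple undirected path whose first edge points into WebVisits (i.e. leaves WebVisits via a parent).
Parents of WebVisits: {AdSpend, Conversion, StoreType}.
Enumerating:
  P1: WebVisits <- AdSpend -> Conversion -> Seasonality <- StoreType <- PriorPurchase -> CouponUse
  P2: WebVisits <- AdSpend -> StoreType <- PriorPurchase -> CouponUse
  P3: WebVisits <- Conversion <- AdSpend -> StoreType <- PriorPurchase -> CouponUse
  P4: WebVisits <- Conversion -> Seasonality <- StoreType <- PriorPurchase -> CouponUse
  P5: WebVisits <- StoreType <- PriorPurchase -> CouponUse
That exhausts the simple backdoor paths. Count: 5.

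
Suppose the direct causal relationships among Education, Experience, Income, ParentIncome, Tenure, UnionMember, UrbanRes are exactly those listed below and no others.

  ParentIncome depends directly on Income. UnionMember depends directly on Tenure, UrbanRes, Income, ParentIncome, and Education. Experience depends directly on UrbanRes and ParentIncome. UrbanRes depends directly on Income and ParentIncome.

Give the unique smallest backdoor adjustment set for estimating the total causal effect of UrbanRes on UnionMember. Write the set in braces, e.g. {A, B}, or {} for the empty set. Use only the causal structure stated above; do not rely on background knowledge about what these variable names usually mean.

{Income, ParentIncome}

Variables eligible for adjustment (non-descendants of UrbanRes, excluding UrbanRes and UnionMember): {Education, Income, ParentIncome, Tenure}.
Backdoor paths from UrbanRes to UnionMember:
  P1: UrbanRes <- Income -> ParentIncome -> UnionMember
  P2: UrbanRes <- Income -> UnionMember
  P3: UrbanRes <- ParentIncome <- Income -> UnionMember
  P4: UrbanRes <- ParentIncome -> UnionMember
The empty set is not sufficient: P1 (UrbanRes <- Income -> ParentIncome -> UnionMember) has no collider blocking it and no conditioned non-collider, so it is open.
Try {Income, ParentIncome}:
  P1: blocked at fork node Income ∈ conditioning set.
  P2: blocked at fork node Income ∈ conditioning set.
  P3: blocked at chain node ParentIncome ∈ conditioning set.
  P4: blocked at fork node ParentIncome ∈ conditioning set.
{Income, ParentIncome} contains no descendant of UrbanRes and blocks every backdoor path.
Every element of {Income, ParentIncome} is needed (dropping Income leaves P2 open; dropping ParentIncome leaves P4 open), so no proper subset is valid.
Among all size-2 subsets of the eligible variables, only {Income, ParentIncome} blocks every backdoor path, so it is the unique smallest valid adjustment set.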